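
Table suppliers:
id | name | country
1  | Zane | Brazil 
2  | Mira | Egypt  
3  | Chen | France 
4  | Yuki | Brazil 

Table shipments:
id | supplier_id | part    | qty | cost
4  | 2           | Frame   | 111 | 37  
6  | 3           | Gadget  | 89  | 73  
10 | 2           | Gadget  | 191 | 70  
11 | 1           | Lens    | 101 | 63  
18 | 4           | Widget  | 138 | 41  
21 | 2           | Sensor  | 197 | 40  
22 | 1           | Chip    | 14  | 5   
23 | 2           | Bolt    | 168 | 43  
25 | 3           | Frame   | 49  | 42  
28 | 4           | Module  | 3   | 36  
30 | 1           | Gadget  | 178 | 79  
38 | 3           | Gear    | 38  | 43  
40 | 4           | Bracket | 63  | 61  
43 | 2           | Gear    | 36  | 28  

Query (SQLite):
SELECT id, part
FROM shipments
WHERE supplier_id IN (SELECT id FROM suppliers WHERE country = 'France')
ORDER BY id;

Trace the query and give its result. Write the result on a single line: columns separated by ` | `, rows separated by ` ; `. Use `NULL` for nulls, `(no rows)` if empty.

6 | Gadget ; 25 | Frame ; 38 | Gear

Inner query: suppliers.id where country = 'France'.
Outer: keep shipments rows whose supplier_id is in that set.
Inner query → {3}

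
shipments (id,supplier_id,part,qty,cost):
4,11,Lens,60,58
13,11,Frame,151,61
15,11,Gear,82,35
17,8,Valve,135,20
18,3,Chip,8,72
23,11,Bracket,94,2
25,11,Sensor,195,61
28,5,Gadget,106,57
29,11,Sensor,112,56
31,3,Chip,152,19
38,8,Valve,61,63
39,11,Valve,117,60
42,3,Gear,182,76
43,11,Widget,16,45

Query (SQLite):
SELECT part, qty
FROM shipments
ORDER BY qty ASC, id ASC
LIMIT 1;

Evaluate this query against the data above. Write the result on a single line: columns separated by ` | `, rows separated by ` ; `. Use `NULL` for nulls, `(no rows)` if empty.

Chip | 8

Sort by qty asc, tiebreak id asc: (8, id=18), (16, id=43), (60, id=4), (61, id=38) …. Take first 1.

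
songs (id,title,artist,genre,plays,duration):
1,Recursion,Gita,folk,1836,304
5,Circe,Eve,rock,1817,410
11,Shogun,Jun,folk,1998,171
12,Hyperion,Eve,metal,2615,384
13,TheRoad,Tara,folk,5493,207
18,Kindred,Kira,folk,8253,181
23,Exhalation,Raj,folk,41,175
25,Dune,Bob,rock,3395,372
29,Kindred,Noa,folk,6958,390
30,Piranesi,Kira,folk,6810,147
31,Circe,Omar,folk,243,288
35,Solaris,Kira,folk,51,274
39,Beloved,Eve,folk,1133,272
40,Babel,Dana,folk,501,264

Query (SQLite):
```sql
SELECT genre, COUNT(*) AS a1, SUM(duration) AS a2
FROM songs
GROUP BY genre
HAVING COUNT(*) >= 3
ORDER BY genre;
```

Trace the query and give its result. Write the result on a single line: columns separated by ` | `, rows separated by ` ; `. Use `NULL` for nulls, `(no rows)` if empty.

folk | 11 | 2673

Group songs by genre.
Per group compute: COUNT(*), SUM(duration).
HAVING: drop groups with fewer than 3 rows.
  folk: ids {1, 11, 13, 18, 23, 29, 30, 31, 35, 39, 40} → COUNT(*)=11, SUM(duration)=2673
  metal: ids {12} → COUNT(*)=1, SUM(duration)=384
  rock: ids {5, 25} → COUNT(*)=2, SUM(duration)=782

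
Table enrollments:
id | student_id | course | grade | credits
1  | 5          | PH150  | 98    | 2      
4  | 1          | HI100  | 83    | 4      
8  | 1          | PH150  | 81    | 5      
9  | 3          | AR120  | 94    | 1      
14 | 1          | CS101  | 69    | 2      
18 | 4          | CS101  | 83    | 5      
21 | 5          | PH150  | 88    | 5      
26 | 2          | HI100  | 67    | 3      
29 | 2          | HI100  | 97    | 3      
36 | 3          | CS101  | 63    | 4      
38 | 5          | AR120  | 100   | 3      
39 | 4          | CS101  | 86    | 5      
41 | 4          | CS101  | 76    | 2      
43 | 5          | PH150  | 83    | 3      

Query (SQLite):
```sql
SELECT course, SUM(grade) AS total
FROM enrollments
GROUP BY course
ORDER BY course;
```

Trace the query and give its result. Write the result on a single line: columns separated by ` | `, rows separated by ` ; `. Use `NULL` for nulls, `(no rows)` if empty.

Partition enrollments by course; compute SUM(grade) within each group.
  AR120: ids {9, 38} → SUM(grade)=194
  CS101: ids {14, 18, 36, 39, 41} → SUM(grade)=377
  HI100: ids {4, 26, 29} → SUM(grade)=247
  PH150: ids {1, 8, 21, 43} → SUM(grade)=350

AR120 | 194 ; CS101 | 377 ; HI100 | 247 ; PH150 | 350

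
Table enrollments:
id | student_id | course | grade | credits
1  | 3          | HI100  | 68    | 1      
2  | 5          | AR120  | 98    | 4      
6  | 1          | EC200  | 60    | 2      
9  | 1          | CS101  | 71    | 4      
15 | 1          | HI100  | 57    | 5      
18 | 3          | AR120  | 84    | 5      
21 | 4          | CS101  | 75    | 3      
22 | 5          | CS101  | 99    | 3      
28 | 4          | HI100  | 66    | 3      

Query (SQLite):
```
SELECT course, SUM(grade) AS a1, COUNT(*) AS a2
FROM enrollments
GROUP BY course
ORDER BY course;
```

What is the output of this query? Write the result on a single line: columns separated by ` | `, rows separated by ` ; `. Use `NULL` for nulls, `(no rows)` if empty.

AR120 | 182 | 2 ; CS101 | 245 | 3 ; EC200 | 60 | 1 ; HI100 | 191 | 3

Group enrollments by course.
Per group compute: SUM(grade), COUNT(*).
  AR120: ids {2, 18} → SUM(grade)=182, COUNT(*)=2
  CS101: ids {9, 21, 22} → SUM(grade)=245, COUNT(*)=3
  EC200: ids {6} → SUM(grade)=60, COUNT(*)=1
  HI100: ids {1, 15, 28} → SUM(grade)=191, COUNT(*)=3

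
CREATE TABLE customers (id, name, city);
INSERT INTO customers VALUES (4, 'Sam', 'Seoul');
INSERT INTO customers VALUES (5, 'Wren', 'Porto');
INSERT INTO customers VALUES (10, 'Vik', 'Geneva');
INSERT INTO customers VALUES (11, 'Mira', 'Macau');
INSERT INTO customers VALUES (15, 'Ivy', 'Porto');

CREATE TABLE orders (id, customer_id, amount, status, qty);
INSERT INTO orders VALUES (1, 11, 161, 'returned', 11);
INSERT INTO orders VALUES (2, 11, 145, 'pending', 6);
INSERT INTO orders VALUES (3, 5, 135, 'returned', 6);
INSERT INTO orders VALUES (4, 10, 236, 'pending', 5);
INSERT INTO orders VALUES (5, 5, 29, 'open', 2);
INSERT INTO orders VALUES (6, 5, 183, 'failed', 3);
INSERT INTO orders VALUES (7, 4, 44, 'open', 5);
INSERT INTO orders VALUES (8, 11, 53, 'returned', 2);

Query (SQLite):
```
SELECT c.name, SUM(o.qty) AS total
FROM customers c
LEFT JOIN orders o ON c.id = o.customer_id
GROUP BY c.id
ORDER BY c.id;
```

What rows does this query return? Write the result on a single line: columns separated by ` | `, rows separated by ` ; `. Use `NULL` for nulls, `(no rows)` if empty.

Sam | 5 ; Wren | 11 ; Vik | 5 ; Mira | 19 ; Ivy | NULL

LEFT JOIN keeps every customers row; unmatched ones get NULL for orders columns.
Group by customers.id and compute SUM(o.qty). SUM over an all-NULL group is NULL.
  4: ids {7} → SUM(o.qty)=5
  5: ids {3, 5, 6} → SUM(o.qty)=11
  10: ids {4} → SUM(o.qty)=5
  11: ids {1, 2, 8} → SUM(o.qty)=19
  15: ids {—} → SUM(o.qty)=NULL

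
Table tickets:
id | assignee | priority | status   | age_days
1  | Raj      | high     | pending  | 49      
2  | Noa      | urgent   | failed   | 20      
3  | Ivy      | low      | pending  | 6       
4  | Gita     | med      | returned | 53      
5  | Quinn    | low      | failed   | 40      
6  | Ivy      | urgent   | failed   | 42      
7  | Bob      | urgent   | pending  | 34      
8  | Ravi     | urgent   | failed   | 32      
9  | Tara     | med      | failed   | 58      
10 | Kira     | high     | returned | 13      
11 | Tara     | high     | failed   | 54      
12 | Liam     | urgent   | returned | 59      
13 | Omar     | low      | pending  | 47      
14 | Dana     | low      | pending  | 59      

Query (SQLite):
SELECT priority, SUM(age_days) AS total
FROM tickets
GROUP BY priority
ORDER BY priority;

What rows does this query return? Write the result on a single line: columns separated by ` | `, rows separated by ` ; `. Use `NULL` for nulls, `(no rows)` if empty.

Partition tickets by priority; compute SUM(age_days) within each group.
  high: ids {1, 10, 11} → SUM(age_days)=116
  low: ids {3, 5, 13, 14} → SUM(age_days)=152
  med: ids {4, 9} → SUM(age_days)=111
  urgent: ids {2, 6, 7, 8, 12} → SUM(age_days)=187

high | 116 ; low | 152 ; med | 111 ; urgent | 187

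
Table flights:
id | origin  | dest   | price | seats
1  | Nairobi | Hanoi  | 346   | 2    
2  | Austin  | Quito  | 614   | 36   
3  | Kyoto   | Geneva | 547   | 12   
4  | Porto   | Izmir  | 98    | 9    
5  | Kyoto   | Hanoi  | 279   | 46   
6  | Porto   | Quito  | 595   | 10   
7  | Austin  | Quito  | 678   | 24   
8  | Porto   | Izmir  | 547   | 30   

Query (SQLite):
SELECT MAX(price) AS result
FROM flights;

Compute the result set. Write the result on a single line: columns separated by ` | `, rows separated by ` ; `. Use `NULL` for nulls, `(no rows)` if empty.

All price values: [346, 614, 547, 98, 279, 595, 678, 547].
MAX of non-NULL values = 678.

678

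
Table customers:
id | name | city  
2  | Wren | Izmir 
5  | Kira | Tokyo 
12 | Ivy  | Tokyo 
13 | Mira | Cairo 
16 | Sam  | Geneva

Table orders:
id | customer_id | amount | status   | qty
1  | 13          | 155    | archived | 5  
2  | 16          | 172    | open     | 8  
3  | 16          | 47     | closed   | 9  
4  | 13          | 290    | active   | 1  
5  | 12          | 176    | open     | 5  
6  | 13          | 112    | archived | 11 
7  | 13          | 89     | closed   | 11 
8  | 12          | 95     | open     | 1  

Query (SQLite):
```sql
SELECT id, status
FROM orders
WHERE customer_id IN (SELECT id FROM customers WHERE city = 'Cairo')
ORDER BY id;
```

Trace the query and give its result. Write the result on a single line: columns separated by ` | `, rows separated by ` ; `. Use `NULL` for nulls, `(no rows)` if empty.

1 | archived ; 4 | active ; 6 | archived ; 7 | closed

Inner query: customers.id where city = 'Cairo'.
Outer: keep orders rows whose customer_id is in that set.
Inner query → {13}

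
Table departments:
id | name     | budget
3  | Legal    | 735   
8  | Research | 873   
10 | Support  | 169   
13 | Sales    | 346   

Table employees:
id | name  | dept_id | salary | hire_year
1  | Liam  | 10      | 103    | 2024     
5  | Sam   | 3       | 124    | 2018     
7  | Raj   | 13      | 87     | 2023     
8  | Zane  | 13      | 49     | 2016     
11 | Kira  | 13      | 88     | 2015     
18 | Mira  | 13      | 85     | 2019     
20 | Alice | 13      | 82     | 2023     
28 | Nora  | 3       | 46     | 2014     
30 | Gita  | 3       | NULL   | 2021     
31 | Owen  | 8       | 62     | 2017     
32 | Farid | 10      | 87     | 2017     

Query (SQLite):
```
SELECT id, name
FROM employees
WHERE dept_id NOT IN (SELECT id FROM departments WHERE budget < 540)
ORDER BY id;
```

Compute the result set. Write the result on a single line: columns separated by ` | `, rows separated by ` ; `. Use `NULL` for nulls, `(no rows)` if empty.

Inner query: departments.id where budget < 540.
Outer: keep employees rows whose dept_id is not in that set.
Inner query → {10, 13}

5 | Sam ; 28 | Nora ; 30 | Gita ; 31 | Owen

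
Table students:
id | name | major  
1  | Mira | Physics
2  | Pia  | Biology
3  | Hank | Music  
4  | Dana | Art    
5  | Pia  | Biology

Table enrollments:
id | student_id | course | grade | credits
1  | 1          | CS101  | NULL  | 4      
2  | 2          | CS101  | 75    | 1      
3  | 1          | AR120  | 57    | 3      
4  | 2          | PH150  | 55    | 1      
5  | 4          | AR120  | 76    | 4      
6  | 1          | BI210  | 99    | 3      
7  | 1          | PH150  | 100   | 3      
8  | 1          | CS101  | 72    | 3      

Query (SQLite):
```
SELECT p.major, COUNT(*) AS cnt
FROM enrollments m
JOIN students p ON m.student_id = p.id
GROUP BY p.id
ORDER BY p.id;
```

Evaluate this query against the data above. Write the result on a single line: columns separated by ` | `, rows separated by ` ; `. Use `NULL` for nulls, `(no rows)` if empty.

Physics | 5 ; Biology | 2 ; Art | 1

Join each enrollments row to its students via student_id.
Group joined rows by students.id; compute COUNT(*) per group.
  1: ids {1, 3, 6, 7, 8} → COUNT(*)=5
  2: ids {2, 4} → COUNT(*)=2
  4: ids {5} → COUNT(*)=1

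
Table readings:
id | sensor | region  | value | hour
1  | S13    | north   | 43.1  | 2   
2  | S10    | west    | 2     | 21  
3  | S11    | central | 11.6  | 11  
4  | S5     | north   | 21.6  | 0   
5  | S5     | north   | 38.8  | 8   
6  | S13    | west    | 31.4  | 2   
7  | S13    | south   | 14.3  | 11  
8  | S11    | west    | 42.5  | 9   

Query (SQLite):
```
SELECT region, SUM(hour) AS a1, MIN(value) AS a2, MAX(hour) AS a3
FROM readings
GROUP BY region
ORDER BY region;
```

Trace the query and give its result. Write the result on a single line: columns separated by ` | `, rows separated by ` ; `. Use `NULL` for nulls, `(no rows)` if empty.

central | 11 | 11.6 | 11 ; north | 10 | 21.6 | 8 ; south | 11 | 14.3 | 11 ; west | 32 | 2 | 21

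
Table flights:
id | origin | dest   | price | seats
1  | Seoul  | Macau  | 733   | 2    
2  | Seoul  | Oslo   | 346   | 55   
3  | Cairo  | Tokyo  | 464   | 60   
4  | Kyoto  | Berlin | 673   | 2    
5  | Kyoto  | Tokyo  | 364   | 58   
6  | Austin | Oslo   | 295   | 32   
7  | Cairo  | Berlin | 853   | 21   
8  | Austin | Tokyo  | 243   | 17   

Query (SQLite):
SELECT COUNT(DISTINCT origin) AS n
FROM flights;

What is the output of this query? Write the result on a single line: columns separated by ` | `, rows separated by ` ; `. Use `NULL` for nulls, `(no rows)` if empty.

4

Count distinct non-NULL origin values.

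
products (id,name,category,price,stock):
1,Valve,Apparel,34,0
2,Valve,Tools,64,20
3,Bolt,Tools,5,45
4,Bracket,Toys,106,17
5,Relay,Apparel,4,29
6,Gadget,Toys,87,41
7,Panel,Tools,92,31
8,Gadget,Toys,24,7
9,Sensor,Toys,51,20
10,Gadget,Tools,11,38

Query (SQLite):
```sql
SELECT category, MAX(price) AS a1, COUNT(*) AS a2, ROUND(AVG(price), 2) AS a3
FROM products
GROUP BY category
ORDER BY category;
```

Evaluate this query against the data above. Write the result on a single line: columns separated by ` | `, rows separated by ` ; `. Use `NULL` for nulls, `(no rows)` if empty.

Group products by category.
Per group compute: MAX(price), COUNT(*), ROUND(AVG(price), 2).
  Apparel: ids {1, 5} → MAX(price)=34, COUNT(*)=2, ROUND(AVG(price), 2)=19
  Tools: ids {2, 3, 7, 10} → MAX(price)=92, COUNT(*)=4, ROUND(AVG(price), 2)=43
  Toys: ids {4, 6, 8, 9} → MAX(price)=106, COUNT(*)=4, ROUND(AVG(price), 2)=67

Apparel | 34 | 2 | 19 ; Tools | 92 | 4 | 43 ; Toys | 106 | 4 | 67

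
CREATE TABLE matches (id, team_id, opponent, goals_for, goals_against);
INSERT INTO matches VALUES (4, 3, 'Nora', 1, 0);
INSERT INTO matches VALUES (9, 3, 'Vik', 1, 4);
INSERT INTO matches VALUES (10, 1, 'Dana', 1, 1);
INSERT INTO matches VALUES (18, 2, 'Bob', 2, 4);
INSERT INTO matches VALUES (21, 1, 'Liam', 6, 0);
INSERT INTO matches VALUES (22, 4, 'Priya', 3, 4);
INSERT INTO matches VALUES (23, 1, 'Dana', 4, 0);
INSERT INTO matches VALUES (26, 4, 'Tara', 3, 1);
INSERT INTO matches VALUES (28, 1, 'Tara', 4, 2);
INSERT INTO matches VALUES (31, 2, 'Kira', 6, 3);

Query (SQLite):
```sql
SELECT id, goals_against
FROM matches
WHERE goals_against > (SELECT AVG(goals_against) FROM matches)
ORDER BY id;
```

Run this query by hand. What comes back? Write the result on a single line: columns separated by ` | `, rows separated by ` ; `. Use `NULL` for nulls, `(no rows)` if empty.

Scalar subquery: AVG(goals_against) over all matches rows = 1.9.
Keep rows where goals_against > that value.

9 | 4 ; 18 | 4 ; 22 | 4 ; 28 | 2 ; 31 | 3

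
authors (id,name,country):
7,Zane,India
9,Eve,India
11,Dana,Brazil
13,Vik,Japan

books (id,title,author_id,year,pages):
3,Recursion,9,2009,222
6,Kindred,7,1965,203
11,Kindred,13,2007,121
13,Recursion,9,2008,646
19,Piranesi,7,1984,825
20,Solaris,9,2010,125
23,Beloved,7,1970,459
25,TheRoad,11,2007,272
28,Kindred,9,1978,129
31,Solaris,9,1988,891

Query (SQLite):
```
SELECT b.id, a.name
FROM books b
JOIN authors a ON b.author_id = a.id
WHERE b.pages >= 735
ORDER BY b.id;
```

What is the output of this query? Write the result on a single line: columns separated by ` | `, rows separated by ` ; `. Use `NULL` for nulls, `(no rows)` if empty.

Each books row matches the authors row where author_id = authors.id.
Then keep rows with b.pages >= 735.

19 | Zane ; 31 | Eve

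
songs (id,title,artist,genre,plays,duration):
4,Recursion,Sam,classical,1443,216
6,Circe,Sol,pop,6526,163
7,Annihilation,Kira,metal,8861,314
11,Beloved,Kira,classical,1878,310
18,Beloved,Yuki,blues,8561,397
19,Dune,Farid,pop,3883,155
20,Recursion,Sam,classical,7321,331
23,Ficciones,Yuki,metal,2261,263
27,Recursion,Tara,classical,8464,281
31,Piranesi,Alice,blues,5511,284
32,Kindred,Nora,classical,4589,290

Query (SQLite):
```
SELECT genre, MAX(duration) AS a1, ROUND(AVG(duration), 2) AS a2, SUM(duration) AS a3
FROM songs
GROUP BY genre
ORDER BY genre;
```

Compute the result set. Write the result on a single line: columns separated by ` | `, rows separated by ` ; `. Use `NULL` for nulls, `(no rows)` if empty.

blues | 397 | 340.5 | 681 ; classical | 331 | 285.6 | 1428 ; metal | 314 | 288.5 | 577 ; pop | 163 | 159 | 318

Group songs by genre.
Per group compute: MAX(duration), ROUND(AVG(duration), 2), SUM(duration).
  blues: ids {18, 31} → MAX(duration)=397, ROUND(AVG(duration), 2)=340.5, SUM(duration)=681
  classical: ids {4, 11, 20, 27, 32} → MAX(duration)=331, ROUND(AVG(duration), 2)=285.6, SUM(duration)=1428
  metal: ids {7, 23} → MAX(duration)=314, ROUND(AVG(duration), 2)=288.5, SUM(duration)=577
  pop: ids {6, 19} → MAX(duration)=163, ROUND(AVG(duration), 2)=159, SUM(duration)=318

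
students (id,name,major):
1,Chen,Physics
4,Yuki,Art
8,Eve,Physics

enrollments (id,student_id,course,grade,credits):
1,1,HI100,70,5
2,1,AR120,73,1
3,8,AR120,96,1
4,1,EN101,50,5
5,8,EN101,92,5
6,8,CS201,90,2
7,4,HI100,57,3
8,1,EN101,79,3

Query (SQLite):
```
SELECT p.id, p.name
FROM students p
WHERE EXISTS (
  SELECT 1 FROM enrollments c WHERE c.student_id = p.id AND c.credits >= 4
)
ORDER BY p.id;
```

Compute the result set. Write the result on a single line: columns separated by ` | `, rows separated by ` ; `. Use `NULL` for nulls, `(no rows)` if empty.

1 | Chen ; 8 | Eve

For each students row, check whether any enrollments with matching student_id has credits >= 4.
Keep rows where that is true.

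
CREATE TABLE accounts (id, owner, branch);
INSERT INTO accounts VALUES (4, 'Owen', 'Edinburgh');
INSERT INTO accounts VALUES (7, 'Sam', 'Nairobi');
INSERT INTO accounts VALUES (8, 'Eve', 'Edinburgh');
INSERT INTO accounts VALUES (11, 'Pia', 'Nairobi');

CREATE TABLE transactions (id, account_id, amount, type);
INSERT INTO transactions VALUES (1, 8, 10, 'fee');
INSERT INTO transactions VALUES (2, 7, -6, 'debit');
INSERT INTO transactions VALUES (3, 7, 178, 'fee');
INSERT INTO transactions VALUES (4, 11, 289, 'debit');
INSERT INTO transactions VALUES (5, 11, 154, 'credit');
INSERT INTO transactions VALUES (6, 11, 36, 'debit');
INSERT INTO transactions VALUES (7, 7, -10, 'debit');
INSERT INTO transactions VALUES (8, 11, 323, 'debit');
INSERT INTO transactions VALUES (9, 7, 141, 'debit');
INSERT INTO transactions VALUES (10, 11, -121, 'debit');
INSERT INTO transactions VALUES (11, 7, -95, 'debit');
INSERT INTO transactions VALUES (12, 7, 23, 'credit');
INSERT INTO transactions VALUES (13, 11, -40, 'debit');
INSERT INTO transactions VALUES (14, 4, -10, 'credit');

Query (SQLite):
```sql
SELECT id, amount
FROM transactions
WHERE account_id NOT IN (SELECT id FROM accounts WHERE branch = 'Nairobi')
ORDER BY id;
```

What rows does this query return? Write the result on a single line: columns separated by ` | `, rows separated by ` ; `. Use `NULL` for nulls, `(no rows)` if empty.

1 | 10 ; 14 | -10

Inner query: accounts.id where branch = 'Nairobi'.
Outer: keep transactions rows whose account_id is not in that set.
Inner query → {7, 11}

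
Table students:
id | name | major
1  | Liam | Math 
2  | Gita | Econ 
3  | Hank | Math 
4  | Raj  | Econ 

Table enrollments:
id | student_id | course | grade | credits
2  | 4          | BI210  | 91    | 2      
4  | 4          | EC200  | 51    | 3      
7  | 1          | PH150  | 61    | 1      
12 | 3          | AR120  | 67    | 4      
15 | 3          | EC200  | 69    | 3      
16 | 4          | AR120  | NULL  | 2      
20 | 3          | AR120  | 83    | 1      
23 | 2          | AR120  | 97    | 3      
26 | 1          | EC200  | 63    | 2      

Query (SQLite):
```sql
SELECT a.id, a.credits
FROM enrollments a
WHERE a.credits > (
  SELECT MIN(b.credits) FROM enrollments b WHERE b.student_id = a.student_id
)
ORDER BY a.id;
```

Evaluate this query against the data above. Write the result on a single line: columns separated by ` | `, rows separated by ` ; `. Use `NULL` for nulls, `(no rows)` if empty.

4 | 3 ; 12 | 4 ; 15 | 3 ; 26 | 2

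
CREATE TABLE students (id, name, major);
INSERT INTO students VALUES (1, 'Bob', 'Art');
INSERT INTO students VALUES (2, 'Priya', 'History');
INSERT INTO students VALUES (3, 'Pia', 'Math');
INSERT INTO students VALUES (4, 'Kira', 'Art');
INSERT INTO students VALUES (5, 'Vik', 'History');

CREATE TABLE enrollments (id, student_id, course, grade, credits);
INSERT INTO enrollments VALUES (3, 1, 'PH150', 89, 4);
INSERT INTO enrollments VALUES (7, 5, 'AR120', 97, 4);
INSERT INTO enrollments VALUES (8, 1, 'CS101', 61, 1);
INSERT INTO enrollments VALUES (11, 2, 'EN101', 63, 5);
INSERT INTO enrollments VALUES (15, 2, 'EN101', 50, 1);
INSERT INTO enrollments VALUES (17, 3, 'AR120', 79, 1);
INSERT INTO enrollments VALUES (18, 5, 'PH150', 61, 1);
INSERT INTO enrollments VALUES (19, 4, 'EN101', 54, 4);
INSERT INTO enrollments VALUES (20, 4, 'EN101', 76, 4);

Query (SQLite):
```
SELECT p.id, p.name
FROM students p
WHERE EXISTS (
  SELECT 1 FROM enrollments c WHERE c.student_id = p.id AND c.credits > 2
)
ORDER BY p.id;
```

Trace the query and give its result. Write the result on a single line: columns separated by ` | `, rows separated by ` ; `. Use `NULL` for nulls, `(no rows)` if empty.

1 | Bob ; 2 | Priya ; 4 | Kira ; 5 | Vik

For each students row, check whether any enrollments with matching student_id has credits > 2.
Keep rows where that is true.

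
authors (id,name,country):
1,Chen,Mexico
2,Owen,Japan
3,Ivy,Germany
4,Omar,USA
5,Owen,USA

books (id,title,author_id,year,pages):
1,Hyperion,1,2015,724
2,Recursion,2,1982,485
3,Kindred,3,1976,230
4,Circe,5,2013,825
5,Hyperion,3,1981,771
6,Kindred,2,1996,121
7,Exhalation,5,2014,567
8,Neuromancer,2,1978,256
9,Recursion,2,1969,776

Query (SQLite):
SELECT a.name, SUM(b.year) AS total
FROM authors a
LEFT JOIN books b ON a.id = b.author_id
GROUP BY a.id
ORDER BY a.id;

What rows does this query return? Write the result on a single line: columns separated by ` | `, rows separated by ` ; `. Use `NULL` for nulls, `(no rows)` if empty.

Chen | 2015 ; Owen | 7925 ; Ivy | 3957 ; Omar | NULL ; Owen | 4027

LEFT JOIN keeps every authors row; unmatched ones get NULL for books columns.
Group by authors.id and compute SUM(b.year). SUM over an all-NULL group is NULL.
  1: ids {1} → SUM(b.year)=2015
  2: ids {2, 6, 8, 9} → SUM(b.year)=7925
  3: ids {3, 5} → SUM(b.year)=3957
  4: ids {—} → SUM(b.year)=NULL
  5: ids {4, 7} → SUM(b.year)=4027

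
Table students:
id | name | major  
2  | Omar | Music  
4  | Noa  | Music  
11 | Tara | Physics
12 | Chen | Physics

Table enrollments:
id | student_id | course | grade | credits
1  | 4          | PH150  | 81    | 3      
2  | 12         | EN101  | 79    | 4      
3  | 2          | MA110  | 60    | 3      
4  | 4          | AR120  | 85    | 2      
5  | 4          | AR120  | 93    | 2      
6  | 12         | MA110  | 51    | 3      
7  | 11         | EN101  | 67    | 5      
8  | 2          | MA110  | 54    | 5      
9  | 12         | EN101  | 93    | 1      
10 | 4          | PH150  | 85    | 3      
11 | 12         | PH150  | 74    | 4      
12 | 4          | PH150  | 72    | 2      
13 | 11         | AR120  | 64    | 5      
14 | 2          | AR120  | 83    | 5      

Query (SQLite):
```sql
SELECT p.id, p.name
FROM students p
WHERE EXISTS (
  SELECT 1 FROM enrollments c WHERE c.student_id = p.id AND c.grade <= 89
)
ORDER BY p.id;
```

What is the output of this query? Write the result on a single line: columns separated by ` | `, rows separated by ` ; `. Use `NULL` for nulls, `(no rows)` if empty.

2 | Omar ; 4 | Noa ; 11 | Tara ; 12 | Chen

For each students row, check whether any enrollments with matching student_id has grade <= 89.
Keep rows where that is true.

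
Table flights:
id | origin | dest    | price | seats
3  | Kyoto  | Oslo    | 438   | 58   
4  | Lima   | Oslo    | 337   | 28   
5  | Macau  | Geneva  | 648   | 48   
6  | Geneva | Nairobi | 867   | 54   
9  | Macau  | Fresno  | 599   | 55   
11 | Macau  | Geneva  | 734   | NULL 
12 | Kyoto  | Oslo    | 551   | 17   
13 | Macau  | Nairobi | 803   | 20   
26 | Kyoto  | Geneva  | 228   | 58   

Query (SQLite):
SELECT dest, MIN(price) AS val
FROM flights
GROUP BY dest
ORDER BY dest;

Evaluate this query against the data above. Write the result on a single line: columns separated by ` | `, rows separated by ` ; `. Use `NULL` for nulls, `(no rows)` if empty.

Fresno | 599 ; Geneva | 228 ; Nairobi | 803 ; Oslo | 337

Partition flights by dest; compute MIN(price) within each group.
  Fresno: ids {9} → MIN(price)=599
  Geneva: ids {5, 11, 26} → MIN(price)=228
  Nairobi: ids {6, 13} → MIN(price)=803
  Oslo: ids {3, 4, 12} → MIN(price)=337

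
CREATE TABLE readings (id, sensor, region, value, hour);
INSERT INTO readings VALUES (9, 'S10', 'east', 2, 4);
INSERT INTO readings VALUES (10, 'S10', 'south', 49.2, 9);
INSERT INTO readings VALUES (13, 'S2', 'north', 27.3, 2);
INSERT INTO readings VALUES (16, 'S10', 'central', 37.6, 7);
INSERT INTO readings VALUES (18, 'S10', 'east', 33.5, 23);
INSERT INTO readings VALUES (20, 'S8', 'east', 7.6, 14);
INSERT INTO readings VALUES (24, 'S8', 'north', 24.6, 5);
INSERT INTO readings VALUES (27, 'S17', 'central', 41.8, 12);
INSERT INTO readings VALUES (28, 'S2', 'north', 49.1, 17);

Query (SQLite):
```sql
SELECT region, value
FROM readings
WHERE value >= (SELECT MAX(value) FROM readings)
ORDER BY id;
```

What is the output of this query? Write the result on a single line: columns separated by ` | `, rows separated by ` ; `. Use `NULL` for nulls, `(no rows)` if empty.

south | 49.2

Scalar subquery: MAX(value) over all readings rows = 49.2.
Keep rows where value >= that value.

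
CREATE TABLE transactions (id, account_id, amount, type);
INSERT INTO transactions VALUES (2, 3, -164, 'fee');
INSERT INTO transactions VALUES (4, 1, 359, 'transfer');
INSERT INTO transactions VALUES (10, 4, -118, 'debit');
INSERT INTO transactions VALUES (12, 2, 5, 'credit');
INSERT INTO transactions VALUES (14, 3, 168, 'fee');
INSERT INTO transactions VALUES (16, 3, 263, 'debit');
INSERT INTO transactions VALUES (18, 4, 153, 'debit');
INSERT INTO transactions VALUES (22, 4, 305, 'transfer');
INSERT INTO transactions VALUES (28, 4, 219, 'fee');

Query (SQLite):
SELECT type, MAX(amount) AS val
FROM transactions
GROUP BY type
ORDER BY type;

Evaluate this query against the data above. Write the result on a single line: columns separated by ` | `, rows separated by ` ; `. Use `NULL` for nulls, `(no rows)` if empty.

credit | 5 ; debit | 263 ; fee | 219 ; transfer | 359

Partition transactions by type; compute MAX(amount) within each group.
  credit: ids {12} → MAX(amount)=5
  debit: ids {10, 16, 18} → MAX(amount)=263
  fee: ids {2, 14, 28} → MAX(amount)=219
  transfer: ids {4, 22} → MAX(amount)=359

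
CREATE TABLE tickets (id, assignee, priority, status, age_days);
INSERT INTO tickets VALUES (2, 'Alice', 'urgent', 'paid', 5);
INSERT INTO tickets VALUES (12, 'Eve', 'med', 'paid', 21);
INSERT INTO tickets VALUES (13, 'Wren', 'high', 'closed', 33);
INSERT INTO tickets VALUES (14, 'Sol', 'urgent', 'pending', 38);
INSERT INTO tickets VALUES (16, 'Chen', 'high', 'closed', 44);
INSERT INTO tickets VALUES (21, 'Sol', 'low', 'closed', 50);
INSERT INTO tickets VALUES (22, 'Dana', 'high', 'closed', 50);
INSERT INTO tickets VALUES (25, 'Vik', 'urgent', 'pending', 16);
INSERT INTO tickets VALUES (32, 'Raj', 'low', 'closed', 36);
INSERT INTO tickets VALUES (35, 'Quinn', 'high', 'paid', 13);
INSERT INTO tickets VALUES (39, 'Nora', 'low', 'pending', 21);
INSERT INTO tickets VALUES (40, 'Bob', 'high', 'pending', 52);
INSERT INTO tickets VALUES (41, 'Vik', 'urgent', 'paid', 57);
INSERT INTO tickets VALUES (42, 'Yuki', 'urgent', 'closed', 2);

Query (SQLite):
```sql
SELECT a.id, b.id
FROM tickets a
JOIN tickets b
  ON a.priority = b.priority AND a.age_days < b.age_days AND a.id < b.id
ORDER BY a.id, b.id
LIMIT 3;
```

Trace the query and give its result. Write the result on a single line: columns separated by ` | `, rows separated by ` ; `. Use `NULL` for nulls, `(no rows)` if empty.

Pairs (a,b) with same priority, a.age_days < b.age_days, a.id < b.id.
priority groups: high:{13,16,22,35,40} low:{21,32,39} med:{12} urgent:{2,14,25,41,42}
Ordered by (a.id, b.id); first 3.

2 | 14 ; 2 | 25 ; 2 | 41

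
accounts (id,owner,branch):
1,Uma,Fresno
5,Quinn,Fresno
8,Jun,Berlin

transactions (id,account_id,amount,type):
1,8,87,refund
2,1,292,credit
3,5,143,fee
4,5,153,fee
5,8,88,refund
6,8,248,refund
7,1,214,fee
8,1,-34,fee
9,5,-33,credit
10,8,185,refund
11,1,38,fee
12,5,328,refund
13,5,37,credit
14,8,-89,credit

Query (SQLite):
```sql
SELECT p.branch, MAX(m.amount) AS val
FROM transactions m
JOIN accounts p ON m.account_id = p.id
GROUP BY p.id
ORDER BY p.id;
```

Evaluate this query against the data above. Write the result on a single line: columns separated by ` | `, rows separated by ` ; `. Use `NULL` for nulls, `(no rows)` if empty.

Fresno | 292 ; Fresno | 328 ; Berlin | 248

Join each transactions row to its accounts via account_id.
Group joined rows by accounts.id; compute MAX(m.amount) per group.
  1: ids {2, 7, 8, 11} → MAX(m.amount)=292
  5: ids {3, 4, 9, 12, 13} → MAX(m.amount)=328
  8: ids {1, 5, 6, 10, 14} → MAX(m.amount)=248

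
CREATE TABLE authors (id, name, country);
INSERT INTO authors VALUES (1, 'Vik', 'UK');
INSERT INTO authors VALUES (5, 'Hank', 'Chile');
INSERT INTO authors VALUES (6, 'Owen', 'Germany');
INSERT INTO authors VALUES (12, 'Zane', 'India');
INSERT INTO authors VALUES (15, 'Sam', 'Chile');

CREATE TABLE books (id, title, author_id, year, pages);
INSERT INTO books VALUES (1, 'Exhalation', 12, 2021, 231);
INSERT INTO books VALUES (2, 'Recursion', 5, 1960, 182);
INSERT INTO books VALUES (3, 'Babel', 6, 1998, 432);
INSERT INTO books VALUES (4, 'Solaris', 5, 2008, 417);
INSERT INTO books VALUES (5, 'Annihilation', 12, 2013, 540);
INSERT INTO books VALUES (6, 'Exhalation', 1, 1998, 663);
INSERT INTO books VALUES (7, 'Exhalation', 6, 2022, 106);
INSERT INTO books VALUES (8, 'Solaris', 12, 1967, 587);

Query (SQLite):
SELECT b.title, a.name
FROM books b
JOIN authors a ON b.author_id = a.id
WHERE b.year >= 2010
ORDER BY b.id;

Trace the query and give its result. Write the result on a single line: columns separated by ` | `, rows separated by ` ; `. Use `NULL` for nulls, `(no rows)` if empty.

Each books row matches the authors row where author_id = authors.id.
Then keep rows with b.year >= 2010.

Exhalation | Zane ; Annihilation | Zane ; Exhalation | Owen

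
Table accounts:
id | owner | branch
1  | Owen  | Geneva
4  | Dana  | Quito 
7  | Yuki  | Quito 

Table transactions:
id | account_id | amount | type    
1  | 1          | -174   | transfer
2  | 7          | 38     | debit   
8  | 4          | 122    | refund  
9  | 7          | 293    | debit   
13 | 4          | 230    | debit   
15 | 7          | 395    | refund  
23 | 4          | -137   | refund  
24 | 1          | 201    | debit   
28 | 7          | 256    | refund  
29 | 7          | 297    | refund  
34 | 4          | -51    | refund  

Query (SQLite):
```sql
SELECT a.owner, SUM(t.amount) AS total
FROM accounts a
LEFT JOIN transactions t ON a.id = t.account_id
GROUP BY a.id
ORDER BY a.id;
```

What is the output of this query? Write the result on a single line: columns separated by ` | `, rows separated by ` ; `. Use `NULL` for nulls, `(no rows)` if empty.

Owen | 27 ; Dana | 164 ; Yuki | 1279

LEFT JOIN keeps every accounts row; unmatched ones get NULL for transactions columns.
Group by accounts.id and compute SUM(t.amount). SUM over an all-NULL group is NULL.
  1: ids {1, 24} → SUM(t.amount)=27
  4: ids {8, 13, 23, 34} → SUM(t.amount)=164
  7: ids {2, 9, 15, 28, 29} → SUM(t.amount)=1279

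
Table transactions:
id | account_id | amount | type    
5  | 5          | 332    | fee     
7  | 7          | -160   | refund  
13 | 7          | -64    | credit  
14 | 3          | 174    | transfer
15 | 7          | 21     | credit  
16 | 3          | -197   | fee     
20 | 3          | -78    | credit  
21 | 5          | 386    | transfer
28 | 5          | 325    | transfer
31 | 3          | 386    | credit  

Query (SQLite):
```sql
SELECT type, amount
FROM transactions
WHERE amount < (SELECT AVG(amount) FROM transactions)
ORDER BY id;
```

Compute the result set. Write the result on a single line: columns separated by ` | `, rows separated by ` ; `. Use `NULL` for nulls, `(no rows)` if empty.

Scalar subquery: AVG(amount) over all transactions rows = 112.5.
Keep rows where amount < that value.

refund | -160 ; credit | -64 ; credit | 21 ; fee | -197 ; credit | -78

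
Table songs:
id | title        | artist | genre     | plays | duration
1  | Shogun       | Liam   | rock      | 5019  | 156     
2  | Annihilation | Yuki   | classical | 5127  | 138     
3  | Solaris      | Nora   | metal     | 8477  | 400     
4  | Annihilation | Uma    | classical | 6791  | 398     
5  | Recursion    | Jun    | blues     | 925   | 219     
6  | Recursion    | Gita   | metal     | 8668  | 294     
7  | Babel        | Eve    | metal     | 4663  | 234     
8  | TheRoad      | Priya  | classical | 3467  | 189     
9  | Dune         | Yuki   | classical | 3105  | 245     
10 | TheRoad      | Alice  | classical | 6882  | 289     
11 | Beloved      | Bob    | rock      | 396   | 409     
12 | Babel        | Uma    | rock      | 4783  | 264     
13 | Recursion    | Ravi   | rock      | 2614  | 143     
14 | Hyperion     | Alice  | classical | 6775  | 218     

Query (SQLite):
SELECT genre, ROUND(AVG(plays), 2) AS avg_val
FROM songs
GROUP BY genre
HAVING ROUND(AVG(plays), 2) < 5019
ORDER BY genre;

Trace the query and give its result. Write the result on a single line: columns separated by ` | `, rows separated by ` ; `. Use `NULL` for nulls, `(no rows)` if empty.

blues | 925 ; rock | 3203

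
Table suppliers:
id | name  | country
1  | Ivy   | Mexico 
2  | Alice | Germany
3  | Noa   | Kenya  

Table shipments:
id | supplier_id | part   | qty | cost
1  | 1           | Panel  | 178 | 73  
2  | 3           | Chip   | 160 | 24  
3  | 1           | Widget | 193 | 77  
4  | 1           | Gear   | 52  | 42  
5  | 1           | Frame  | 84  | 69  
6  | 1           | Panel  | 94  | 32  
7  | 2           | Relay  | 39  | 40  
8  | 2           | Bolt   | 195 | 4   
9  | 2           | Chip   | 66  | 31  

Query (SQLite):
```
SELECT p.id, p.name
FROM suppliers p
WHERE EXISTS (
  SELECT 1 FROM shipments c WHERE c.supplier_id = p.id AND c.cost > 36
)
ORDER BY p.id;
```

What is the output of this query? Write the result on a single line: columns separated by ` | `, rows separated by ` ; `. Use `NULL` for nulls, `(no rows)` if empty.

For each suppliers row, check whether any shipments with matching supplier_id has cost > 36.
Keep rows where that is true.

1 | Ivy ; 2 | Alice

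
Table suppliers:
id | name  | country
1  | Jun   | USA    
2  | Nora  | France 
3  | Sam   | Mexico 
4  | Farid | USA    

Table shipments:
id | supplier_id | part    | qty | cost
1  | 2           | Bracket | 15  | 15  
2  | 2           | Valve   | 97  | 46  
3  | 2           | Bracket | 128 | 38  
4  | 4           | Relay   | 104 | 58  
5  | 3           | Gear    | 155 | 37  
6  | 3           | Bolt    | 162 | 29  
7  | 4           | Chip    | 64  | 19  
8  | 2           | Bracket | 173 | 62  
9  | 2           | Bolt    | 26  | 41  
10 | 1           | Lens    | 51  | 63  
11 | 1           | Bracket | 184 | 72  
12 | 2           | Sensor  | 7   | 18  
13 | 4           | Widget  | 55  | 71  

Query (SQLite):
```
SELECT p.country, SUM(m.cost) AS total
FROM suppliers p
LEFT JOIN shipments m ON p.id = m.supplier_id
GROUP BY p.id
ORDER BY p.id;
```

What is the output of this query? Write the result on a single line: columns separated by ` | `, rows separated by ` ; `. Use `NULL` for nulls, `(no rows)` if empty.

LEFT JOIN keeps every suppliers row; unmatched ones get NULL for shipments columns.
Group by suppliers.id and compute SUM(m.cost). SUM over an all-NULL group is NULL.
  1: ids {10, 11} → SUM(m.cost)=135
  2: ids {1, 2, 3, 8, 9, 12} → SUM(m.cost)=220
  3: ids {5, 6} → SUM(m.cost)=66
  4: ids {4, 7, 13} → SUM(m.cost)=148

USA | 135 ; France | 220 ; Mexico | 66 ; USA | 148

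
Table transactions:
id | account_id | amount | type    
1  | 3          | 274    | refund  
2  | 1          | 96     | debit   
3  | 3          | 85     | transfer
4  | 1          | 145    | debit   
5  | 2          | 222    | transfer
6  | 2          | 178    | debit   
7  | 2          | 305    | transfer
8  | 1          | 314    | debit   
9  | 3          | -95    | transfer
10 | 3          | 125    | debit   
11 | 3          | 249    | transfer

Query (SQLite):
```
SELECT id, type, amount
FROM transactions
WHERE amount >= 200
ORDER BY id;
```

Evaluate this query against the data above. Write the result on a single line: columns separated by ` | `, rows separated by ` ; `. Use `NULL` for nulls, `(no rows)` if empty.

amount >= 200: ids {1, 5, 7, 8, 11}

1 | refund | 274 ; 5 | transfer | 222 ; 7 | transfer | 305 ; 8 | debit | 314 ; 11 | transfer | 249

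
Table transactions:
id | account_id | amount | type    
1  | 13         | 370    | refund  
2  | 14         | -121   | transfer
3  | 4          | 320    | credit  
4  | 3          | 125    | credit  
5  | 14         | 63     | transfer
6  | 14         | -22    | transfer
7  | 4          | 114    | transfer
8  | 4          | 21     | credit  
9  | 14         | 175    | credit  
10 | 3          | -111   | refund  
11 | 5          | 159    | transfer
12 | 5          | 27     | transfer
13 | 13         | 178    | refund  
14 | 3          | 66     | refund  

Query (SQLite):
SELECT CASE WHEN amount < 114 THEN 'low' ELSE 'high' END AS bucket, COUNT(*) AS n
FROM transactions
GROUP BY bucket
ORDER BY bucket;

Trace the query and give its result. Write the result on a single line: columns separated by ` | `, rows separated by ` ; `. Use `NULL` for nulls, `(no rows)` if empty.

Bucket rows by amount < 114 → 'low' else 'high'; count each bucket.

high | 7 ; low | 7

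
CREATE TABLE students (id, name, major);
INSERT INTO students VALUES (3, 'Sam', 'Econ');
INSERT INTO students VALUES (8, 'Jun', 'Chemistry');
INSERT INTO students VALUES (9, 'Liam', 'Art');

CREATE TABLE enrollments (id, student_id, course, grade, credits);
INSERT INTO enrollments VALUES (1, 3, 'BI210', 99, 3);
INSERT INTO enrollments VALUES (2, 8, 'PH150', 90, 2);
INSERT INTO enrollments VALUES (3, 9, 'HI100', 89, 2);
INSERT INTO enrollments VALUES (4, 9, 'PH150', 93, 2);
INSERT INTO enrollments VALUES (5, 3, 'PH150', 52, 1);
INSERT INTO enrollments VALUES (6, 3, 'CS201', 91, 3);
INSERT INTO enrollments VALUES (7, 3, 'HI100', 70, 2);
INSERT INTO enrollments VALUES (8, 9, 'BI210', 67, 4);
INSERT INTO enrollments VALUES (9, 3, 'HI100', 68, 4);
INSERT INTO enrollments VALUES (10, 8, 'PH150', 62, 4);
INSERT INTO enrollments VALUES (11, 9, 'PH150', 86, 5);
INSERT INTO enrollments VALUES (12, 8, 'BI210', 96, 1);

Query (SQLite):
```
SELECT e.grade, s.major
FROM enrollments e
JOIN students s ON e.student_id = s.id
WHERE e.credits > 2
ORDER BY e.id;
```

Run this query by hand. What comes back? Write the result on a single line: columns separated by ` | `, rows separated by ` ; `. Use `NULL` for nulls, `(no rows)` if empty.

Each enrollments row matches the students row where student_id = students.id.
Then keep rows with e.credits > 2.

99 | Econ ; 91 | Econ ; 67 | Art ; 68 | Econ ; 62 | Chemistry ; 86 | Art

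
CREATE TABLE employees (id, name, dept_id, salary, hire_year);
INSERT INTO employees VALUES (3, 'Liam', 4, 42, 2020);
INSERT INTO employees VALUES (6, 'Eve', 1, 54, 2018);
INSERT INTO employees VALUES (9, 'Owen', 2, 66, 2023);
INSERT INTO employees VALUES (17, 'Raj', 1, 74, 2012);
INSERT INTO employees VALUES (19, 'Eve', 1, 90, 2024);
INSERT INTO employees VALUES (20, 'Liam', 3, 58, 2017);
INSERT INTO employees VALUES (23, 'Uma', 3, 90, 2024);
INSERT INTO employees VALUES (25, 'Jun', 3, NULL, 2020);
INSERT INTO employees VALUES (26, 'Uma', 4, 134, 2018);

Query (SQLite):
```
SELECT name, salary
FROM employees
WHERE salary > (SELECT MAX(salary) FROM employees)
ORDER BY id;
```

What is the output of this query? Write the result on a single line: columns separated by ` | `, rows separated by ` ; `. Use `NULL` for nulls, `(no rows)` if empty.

(no rows)

Scalar subquery: MAX(salary) over all employees rows = 134.
Keep rows where salary > that value.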